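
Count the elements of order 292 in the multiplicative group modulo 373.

0

φ(373) = 373 − 1 = 372 = 2^2 · 3 · 31.
In a cyclic group of order 372, there are φ(d) elements of order d for each divisor d of 372, and zero for non-divisors.
Since 292 ∤ 372, the count is 0.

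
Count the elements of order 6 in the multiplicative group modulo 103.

2

φ(103) = 103 − 1 = 102 = 2 · 3 · 17.
In a cyclic group of order 102, there are φ(d) elements of order d for each divisor d of 102, and zero for non-divisors.
6 = 2 · 3 divides 102, and φ(6) = 2.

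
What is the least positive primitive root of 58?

φ(58) = φ(2)·φ(29) = 1·28 = 28 = 2^2 · 7.
g is a primitive root iff g^(28/q) ≢ 1 (mod 58) for each prime q ∈ {2, 7}.
g = 2: gcd(2, 58) = 2 > 1, not a unit — skip.
g = 3: 3^14 ≡ 57; 3^4 ≡ 23 — none is 1, so 3 is a primitive root.
The smallest primitive root modulo 58 is 3.

3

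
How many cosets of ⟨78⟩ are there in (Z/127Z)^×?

By Lagrange's theorem, ord_127(78) divides φ(127) = 127 − 1 = 126 = 2 · 3^2 · 7.
Divisors of 126: 1, 2, 3, 6, 7, 9, 14, 18, 21, 42, 63, 126.
Evaluate successive powers at the divisors of 126:
78^1 ≡ 78 (mod 127)
78^2 ≡ 115 (mod 127)
78^3 ≡ 80 (mod 127)
78^6 ≡ 50 (mod 127)
78^7 ≡ 90 (mod 127)
78^9 ≡ 63 (mod 127)
78^14 ≡ 99 (mod 127)
78^18 ≡ 32 (mod 127)
78^21 ≡ 20 (mod 127)
78^42 ≡ 19 (mod 127)
78^63 ≡ 126 (mod 127)
78^126 ≡ 1 (mod 127) ✓
So ord_127(78) = 126, hence |⟨78⟩| = 126.
Index = |(Z/127Z)^×| / |⟨78⟩| = 126 / 126 = 1.

1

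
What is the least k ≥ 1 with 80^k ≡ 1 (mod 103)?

34

ord(80) | φ(103) = 103 − 1 = 102 = 2 · 3 · 17.
Divisors of 102: 1, 2, 3, 6, 17, 34, 51, 102.
Test each divisor d:
80^1 ≡ 80 (mod 103)
80^2 ≡ 14 (mod 103)
80^3 ≡ 90 (mod 103)
80^6 ≡ 66 (mod 103)
80^17 ≡ 102 (mod 103)
80^34 ≡ 1 (mod 103) ✓
Hence ord(80) = 34.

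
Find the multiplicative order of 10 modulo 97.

The order of 10 must divide φ(97) = 97 − 1 = 96 = 2^5 · 3.
Divisors of 96: 1, 2, 3, 4, 6, 8, 12, 16, 24, 32, 48, 96.
Check 10^d mod 97 for each divisor in increasing order:
10^1 ≡ 10 (mod 97)
10^2 ≡ 3 (mod 97)
10^3 ≡ 30 (mod 97)
10^4 ≡ 9 (mod 97)
10^6 ≡ 27 (mod 97)
10^8 ≡ 81 (mod 97)
10^12 ≡ 50 (mod 97)
10^16 ≡ 62 (mod 97)
10^24 ≡ 75 (mod 97)
10^32 ≡ 61 (mod 97)
10^48 ≡ 96 (mod 97)
10^96 ≡ 1 (mod 97) ✓
Hence ord(10) = 96.

96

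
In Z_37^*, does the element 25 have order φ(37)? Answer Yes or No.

No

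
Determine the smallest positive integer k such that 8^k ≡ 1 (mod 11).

10

By Lagrange's theorem, ord_11(8) divides φ(11) = 11 − 1 = 10 = 2 · 5.
Divisors of 10: 1, 2, 5, 10.
Test each divisor d:
8^1 ≡ 8
8^2 ≡ 9
8^5 ≡ 10
8^10 ≡ 1
Hence ord(8) = 10.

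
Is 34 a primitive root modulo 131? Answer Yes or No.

No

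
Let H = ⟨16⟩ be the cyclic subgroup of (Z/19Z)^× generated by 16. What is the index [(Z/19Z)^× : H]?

2

ord(16) | φ(19) = 19 − 1 = 18 = 2 · 3^2.
Divisors of 18: 1, 2, 3, 6, 9, 18.
Check 16^d mod 19 for each divisor in increasing order:
16^1 ≡ 16 (mod 19)
16^2 ≡ 9 (mod 19)
16^3 ≡ 11 (mod 19)
16^6 ≡ 7 (mod 19)
16^9 ≡ 1 (mod 19) ✓
The order of 16 is 9, so the subgroup it generates has 9 elements.
The index is φ(19) / ord(16) = 18 / 9 = 2.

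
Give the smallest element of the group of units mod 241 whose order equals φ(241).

φ(241) = 241 − 1 = 240 = 2^4 · 3 · 5.
Test candidates g = 2, 3, … against the prime factors q ∈ {2, 3, 5} of φ(241): g is a generator iff g^(240/q) ≢ 1 for every such q.
g = 2: 2^120 ≡ 1 — hits 1, so not a primitive root.
g = 3: 3^120 ≡ 1 — hits 1, so not a primitive root.
g = 4: 4^120 ≡ 1 — hits 1, so not a primitive root.
g = 5: 5^120 ≡ 1 — hits 1, so not a primitive root.
g = 6: 6^120 ≡ 1 — hits 1, so not a primitive root.
g = 7: 7^120 ≡ 240; 7^80 ≡ 15; 7^48 ≡ 91 — none is 1, so 7 is a primitive root.
The smallest primitive root modulo 241 is 7.

7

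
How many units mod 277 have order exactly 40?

0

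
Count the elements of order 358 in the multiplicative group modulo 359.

178

φ(359) = 359 − 1 = 358 = 2 · 179.
Since (Z/359Z)^× is cyclic of order 358, the number of elements of order d is φ(d) when d | 358 and 0 otherwise.
358 = 2 · 179 divides 358, and φ(358) = 178.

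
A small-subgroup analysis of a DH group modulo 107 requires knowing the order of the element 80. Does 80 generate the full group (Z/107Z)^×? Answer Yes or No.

φ(107) = 107 − 1 = 106 = 2 · 53.
It suffices to check that the order of 80 is not a proper divisor of 106: compute 80^(106/q) for q ∈ {2, 53}.
80^53 ≡ 106 (mod 107)  [q = 2: ≢ 1 ✓]
80^2 ≡ 87 (mod 107)  [q = 53: ≢ 1 ✓]
Every test exponent gives a nontrivial residue, hence 80 generates the full group.

Yes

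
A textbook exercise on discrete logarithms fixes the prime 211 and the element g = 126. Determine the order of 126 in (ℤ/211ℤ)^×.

Since 126 ∈ (Z/211Z)^×, its order divides φ(211) = 211 − 1 = 210 = 2 · 3 · 5 · 7.
Divisors of 210: 1, 2, 3, 5, 6, 7, 10, 14, 15, 21, 30, 35, 42, 70, 105, 210.
Compute 126^d (mod 211) for the divisors d until we hit 1:
126^1 ≡ 126 (mod 211)
126^2 ≡ 51 (mod 211)
126^3 ≡ 96 (mod 211)
126^5 ≡ 43 (mod 211)
126^6 ≡ 143 (mod 211)
126^7 ≡ 83 (mod 211)
126^10 ≡ 161 (mod 211)
126^14 ≡ 137 (mod 211)
126^15 ≡ 171 (mod 211)
126^21 ≡ 188 (mod 211)
126^30 ≡ 123 (mod 211)
126^35 ≡ 14 (mod 211)
126^42 ≡ 107 (mod 211)
126^70 ≡ 196 (mod 211)
126^105 ≡ 1 (mod 211) ✓
Therefore the multiplicative order of 126 modulo 211 is 105.

105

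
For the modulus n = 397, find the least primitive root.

5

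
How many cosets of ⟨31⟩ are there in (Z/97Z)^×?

By Lagrange's theorem, ord_97(31) divides φ(97) = 97 − 1 = 96 = 2^5 · 3.
Divisors of 96: 1, 2, 3, 4, 6, 8, 12, 16, 24, 32, 48, 96.
Check 31^d mod 97 for each divisor in increasing order:
31^1 ≡ 31 (mod 97)
31^2 ≡ 88 (mod 97)
31^3 ≡ 12 (mod 97)
31^4 ≡ 81 (mod 97)
31^6 ≡ 47 (mod 97)
31^8 ≡ 62 (mod 97)
31^12 ≡ 75 (mod 97)
31^16 ≡ 61 (mod 97)
31^24 ≡ 96 (mod 97)
31^32 ≡ 35 (mod 97)
31^48 ≡ 1 (mod 97) ✓
So ord_97(31) = 48, hence |⟨31⟩| = 48.
Index = |(Z/97Z)^×| / |⟨31⟩| = 96 / 48 = 2.

2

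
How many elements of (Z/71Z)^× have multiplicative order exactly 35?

φ(71) = 71 − 1 = 70 = 2 · 5 · 7.
(Z/71Z)^× is cyclic (|G| = 70); a cyclic group of order m has exactly φ(d) elements of each order d | m, and none otherwise.
35 = 5 · 7 divides 70, and φ(35) = 24.

24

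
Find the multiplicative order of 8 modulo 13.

Since 8 ∈ (Z/13Z)^×, its order divides φ(13) = 13 − 1 = 12 = 2^2 · 3.
Divisors of 12: 1, 2, 3, 4, 6, 12.
Check 8^d mod 13 for each divisor in increasing order:
8^1 ≡ 8 (mod 13)
8^2 ≡ 12 (mod 13)
8^3 ≡ 5 (mod 13)
8^4 ≡ 1 (mod 13) ✓
Hence ord(8) = 4.

4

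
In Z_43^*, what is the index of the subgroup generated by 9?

ord(9) | φ(43) = 43 − 1 = 42 = 2 · 3 · 7.
Divisors of 42: 1, 2, 3, 6, 7, 14, 21, 42.
Compute 9^d (mod 43) for the divisors d until we hit 1:
9^1 ≡ 9 (mod 43)
9^2 ≡ 38 (mod 43)
9^3 ≡ 41 (mod 43)
9^6 ≡ 4 (mod 43)
9^7 ≡ 36 (mod 43)
9^14 ≡ 6 (mod 43)
9^21 ≡ 1 (mod 43) ✓
Thus |⟨9⟩| = ord(9) = 21.
The index is φ(43) / ord(9) = 42 / 21 = 2.

2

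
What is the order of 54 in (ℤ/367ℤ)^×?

366

Since 54 ∈ (Z/367Z)^×, its order divides φ(367) = 367 − 1 = 366 = 2 · 3 · 61.
Divisors of 366: 1, 2, 3, 6, 61, 122, 183, 366.
Compute 54^d (mod 367) for the divisors d until we hit 1:
54^1 ≡ 54 (mod 367)
54^2 ≡ 347 (mod 367)
54^3 ≡ 21 (mod 367)
54^6 ≡ 74 (mod 367)
54^61 ≡ 284 (mod 367)
54^122 ≡ 283 (mod 367)
54^183 ≡ 366 (mod 367)
54^366 ≡ 1 (mod 367) ✓
The smallest such exponent is 366, so the order of 54 is 366.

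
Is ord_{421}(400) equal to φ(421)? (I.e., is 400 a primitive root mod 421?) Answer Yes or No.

No

φ(421) = 421 − 1 = 420 = 2^2 · 3 · 5 · 7.
400 is a primitive root mod 421 iff 400^(φ(421)/q) ≢ 1 for every prime q | φ(421), i.e. q ∈ {2, 3, 5, 7}.
400^210 ≡ 1 (mod 421)  [q = 2: ≡ 1 ✗]
400^140 ≡ 20 (mod 421)  [q = 3: ≢ 1 ✓]
400^84 ≡ 1 (mod 421)  [q = 5: ≡ 1 ✗]
400^60 ≡ 1 (mod 421)  [q = 7: ≡ 1 ✗]
400^210 ≡ 1 shows ord(400) | 210, strictly less than φ(421); not a primitive root.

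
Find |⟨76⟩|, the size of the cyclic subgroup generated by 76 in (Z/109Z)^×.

4

By Lagrange's theorem, ord_109(76) divides φ(109) = 109 − 1 = 108 = 2^2 · 3^3.
Divisors of 108: 1, 2, 3, 4, 6, 9, 12, 18, 27, 36, 54, 108.
Test each divisor d:
76^1 ≡ 76 (mod 109)
76^2 ≡ 108 (mod 109)
76^3 ≡ 33 (mod 109)
76^4 ≡ 1 (mod 109) ✓
Hence ord(76) = 4.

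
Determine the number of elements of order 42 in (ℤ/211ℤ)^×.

φ(211) = 211 − 1 = 210 = 2 · 3 · 5 · 7.
In a cyclic group of order 210, there are φ(d) elements of order d for each divisor d of 210, and zero for non-divisors.
42 = 2 · 3 · 7 divides 210, and φ(42) = 12.

12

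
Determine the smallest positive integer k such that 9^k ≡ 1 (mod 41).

The order of 9 must divide φ(41) = 41 − 1 = 40 = 2^3 · 5.
Divisors of 40: 1, 2, 4, 5, 8, 10, 20, 40.
Evaluate successive powers at the divisors of 40:
9^1 ≡ 9 (mod 41)
9^2 ≡ 40 (mod 41)
9^4 ≡ 1 (mod 41) ✓
So ord_41(9) = 4.

4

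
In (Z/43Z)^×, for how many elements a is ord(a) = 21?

12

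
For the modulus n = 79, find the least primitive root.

3

φ(79) = 79 − 1 = 78 = 2 · 3 · 13.
Test candidates g = 2, 3, … against the prime factors q ∈ {2, 3, 13} of φ(79): g is a generator iff g^(78/q) ≢ 1 for every such q.
g = 2: 2^39 ≡ 1 — hits 1, so not a primitive root.
g = 3: 3^39 ≡ 78; 3^26 ≡ 23; 3^6 ≡ 18 — none is 1, so 3 is a primitive root.
The smallest primitive root modulo 79 is 3.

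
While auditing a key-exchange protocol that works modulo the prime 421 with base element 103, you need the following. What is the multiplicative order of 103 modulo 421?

105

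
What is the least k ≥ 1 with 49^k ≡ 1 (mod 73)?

12

By Lagrange's theorem, ord_73(49) divides φ(73) = 73 − 1 = 72 = 2^3 · 3^2.
Divisors of 72: 1, 2, 3, 4, 6, 8, 9, 12, 18, 24, 36, 72.
Test each divisor d:
49^1 ≡ 49 (mod 73)
49^2 ≡ 65 (mod 73)
49^3 ≡ 46 (mod 73)
49^4 ≡ 64 (mod 73)
49^6 ≡ 72 (mod 73)
49^8 ≡ 8 (mod 73)
49^9 ≡ 27 (mod 73)
49^12 ≡ 1 (mod 73) ✓
The smallest such exponent is 12, so the order of 49 is 12.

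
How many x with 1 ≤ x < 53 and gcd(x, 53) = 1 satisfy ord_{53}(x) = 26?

φ(53) = 53 − 1 = 52 = 2^2 · 13.
In a cyclic group of order 52, there are φ(d) elements of order d for each divisor d of 52, and zero for non-divisors.
26 = 2 · 13 divides 52, and φ(26) = 12.

12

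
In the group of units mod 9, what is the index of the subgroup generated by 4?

2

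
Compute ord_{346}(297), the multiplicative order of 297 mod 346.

ord(297) | φ(346) = φ(2)·φ(173) = 1·172 = 172 = 2^2 · 43.
Divisors of 172: 1, 2, 4, 43, 86, 172.
Evaluate successive powers at the divisors of 172:
297^1 ≡ 297 (mod 346)
297^2 ≡ 325 (mod 346)
297^4 ≡ 95 (mod 346)
297^43 ≡ 1 (mod 346) ✓
So ord_346(297) = 43.

43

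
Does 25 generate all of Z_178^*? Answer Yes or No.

No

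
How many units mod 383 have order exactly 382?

190

φ(383) = 383 − 1 = 382 = 2 · 191.
Since (Z/383Z)^× is cyclic of order 382, the number of elements of order d is φ(d) when d | 382 and 0 otherwise.
382 = 2 · 191 divides 382, and φ(382) = 190.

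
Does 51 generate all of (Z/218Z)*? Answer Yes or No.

Yes

φ(218) = φ(2)·φ(109) = 1·108 = 108 = 2^2 · 3^3.
It suffices to check that the order of 51 is not a proper divisor of 108: compute 51^(108/q) for q ∈ {2, 3}.
51^54 ≡ 217 (mod 218)  [q = 2: ≢ 1 ✓]
51^36 ≡ 63 (mod 218)  [q = 3: ≢ 1 ✓]
All checks pass, so 51 has order 108 and is a primitive root modulo 218.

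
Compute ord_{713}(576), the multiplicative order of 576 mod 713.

Since 576 ∈ (Z/713Z)^×, its order divides φ(713) = φ(23·31) = (23−1)·(31−1) = 22·30 = 660 = 2^2 · 3 · 5 · 11.
Divisors of 660: 1, 2, 3, 4, 5, 6, 10, 11, 12, 15, 20, 22, 30, 33, 44, 55, 60, 66, 110, 132, 165, 220, 330, 660.
Compute 576^d (mod 713) for the divisors d until we hit 1:
576^1 ≡ 576
576^2 ≡ 231
576^3 ≡ 438
576^4 ≡ 599
576^5 ≡ 645
576^6 ≡ 47
576^10 ≡ 346
576^11 ≡ 369
576^12 ≡ 70
576^15 ≡ 1
The smallest such exponent is 15, so the order of 576 is 15.

15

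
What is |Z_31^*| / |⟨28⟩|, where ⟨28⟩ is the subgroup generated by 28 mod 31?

2

ord(28) | φ(31) = 31 − 1 = 30 = 2 · 3 · 5.
Divisors of 30: 1, 2, 3, 5, 6, 10, 15, 30.
Check 28^d mod 31 for each divisor in increasing order:
28^1 ≡ 28
28^2 ≡ 9
28^3 ≡ 4
28^5 ≡ 5
28^6 ≡ 16
28^10 ≡ 25
28^15 ≡ 1
So ord_31(28) = 15, hence |⟨28⟩| = 15.
The index is φ(31) / ord(28) = 30 / 15 = 2.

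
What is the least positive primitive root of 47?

5

φ(47) = 47 − 1 = 46 = 2 · 23.
Test candidates g = 2, 3, … against the prime factors q ∈ {2, 23} of φ(47): g is a generator iff g^(46/q) ≢ 1 for every such q.
g = 2: 2^23 ≡ 1 — hits 1, so not a primitive root.
g = 3: 3^23 ≡ 1 — hits 1, so not a primitive root.
g = 4: 4^23 ≡ 1 — hits 1, so not a primitive root.
g = 5: 5^23 ≡ 46; 5^2 ≡ 25 — none is 1, so 5 is a primitive root.
Hence the least primitive root of 47 is 5.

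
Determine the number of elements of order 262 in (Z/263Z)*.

130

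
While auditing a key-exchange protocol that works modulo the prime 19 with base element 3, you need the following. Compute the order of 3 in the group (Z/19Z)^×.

18

Since 3 ∈ (Z/19Z)^×, its order divides φ(19) = 19 − 1 = 18 = 2 · 3^2.
Divisors of 18: 1, 2, 3, 6, 9, 18.
Compute 3^d (mod 19) for the divisors d until we hit 1:
3^1 ≡ 3 (mod 19)
3^2 ≡ 9 (mod 19)
3^3 ≡ 8 (mod 19)
3^6 ≡ 7 (mod 19)
3^9 ≡ 18 (mod 19)
3^18 ≡ 1 (mod 19) ✓
The smallest such exponent is 18, so the order of 3 is 18.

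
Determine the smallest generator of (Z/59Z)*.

φ(59) = 59 − 1 = 58 = 2 · 29.
Test candidates g = 2, 3, … against the prime factors q ∈ {2, 29} of φ(59): g is a generator iff g^(58/q) ≢ 1 for every such q.
g = 2: 2^29 ≡ 58; 2^2 ≡ 4 — none is 1, so 2 is a primitive root.
So 2 is the smallest generator of (Z/59Z)^×.

2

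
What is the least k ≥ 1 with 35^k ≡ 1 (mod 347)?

ord(35) | φ(347) = 347 − 1 = 346 = 2 · 173.
Divisors of 346: 1, 2, 173, 346.
Evaluate successive powers at the divisors of 346:
35^1 ≡ 35 (mod 347)
35^2 ≡ 184 (mod 347)
35^173 ≡ 1 (mod 347) ✓
Hence ord(35) = 173.

173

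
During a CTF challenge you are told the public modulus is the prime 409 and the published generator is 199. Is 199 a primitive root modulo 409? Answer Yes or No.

φ(409) = 409 − 1 = 408 = 2^3 · 3 · 17.
Test 199^(408/q) mod 409 for each prime factor q of 408:
199^204 ≡ 408 (mod 409)  [q = 2: ≢ 1 ✓]
199^136 ≡ 53 (mod 409)  [q = 3: ≢ 1 ✓]
199^24 ≡ 262 (mod 409)  [q = 17: ≢ 1 ✓]
Every test exponent gives a nontrivial residue, hence 199 generates the full group.

Yes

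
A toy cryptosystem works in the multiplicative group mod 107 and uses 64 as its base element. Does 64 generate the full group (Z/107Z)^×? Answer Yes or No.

No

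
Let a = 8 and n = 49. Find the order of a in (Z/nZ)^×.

7

ord(8) | φ(49) = φ(7^2) = 7·(7−1) = 42 = 2 · 3 · 7.
Divisors of 42: 1, 2, 3, 6, 7, 14, 21, 42.
Test each divisor d:
8^1 ≡ 8 (mod 49)
8^2 ≡ 15 (mod 49)
8^3 ≡ 22 (mod 49)
8^6 ≡ 43 (mod 49)
8^7 ≡ 1 (mod 49) ✓
Hence ord(8) = 7.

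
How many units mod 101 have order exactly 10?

φ(101) = 101 − 1 = 100 = 2^2 · 5^2.
Since (Z/101Z)^× is cyclic of order 100, the number of elements of order d is φ(d) when d | 100 and 0 otherwise.
10 = 2 · 5 divides 100, and φ(10) = 4.

4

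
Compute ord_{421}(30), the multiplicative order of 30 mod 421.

420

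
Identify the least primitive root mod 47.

5

φ(47) = 47 − 1 = 46 = 2 · 23.
Test candidates g = 2, 3, … against the prime factors q ∈ {2, 23} of φ(47): g is a generator iff g^(46/q) ≢ 1 for every such q.
g = 2: 2^23 ≡ 1 — hits 1, so not a primitive root.
g = 3: 3^23 ≡ 1 — hits 1, so not a primitive root.
g = 4: 4^23 ≡ 1 — hits 1, so not a primitive root.
g = 5: 5^23 ≡ 46; 5^2 ≡ 25 — none is 1, so 5 is a primitive root.
Hence the least primitive root of 47 is 5.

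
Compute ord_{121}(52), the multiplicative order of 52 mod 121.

By Lagrange's theorem, ord_121(52) divides φ(121) = φ(11^2) = 11·(11−1) = 110 = 2 · 5 · 11.
Divisors of 110: 1, 2, 5, 10, 11, 22, 55, 110.
Check 52^d mod 121 for each divisor in increasing order:
52^1 ≡ 52 (mod 121)
52^2 ≡ 42 (mod 121)
52^5 ≡ 10 (mod 121)
52^10 ≡ 100 (mod 121)
52^11 ≡ 118 (mod 121)
52^22 ≡ 9 (mod 121)
52^55 ≡ 120 (mod 121)
52^110 ≡ 1 (mod 121) ✓
Hence ord(52) = 110.

110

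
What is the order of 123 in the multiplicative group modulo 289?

The order of 123 must divide φ(289) = φ(17^2) = 17·(17−1) = 272 = 2^4 · 17.
Divisors of 272: 1, 2, 4, 8, 16, 17, 34, 68, 136, 272.
Check 123^d mod 289 for each divisor in increasing order:
123^1 ≡ 123 (mod 289)
123^2 ≡ 101 (mod 289)
123^4 ≡ 86 (mod 289)
123^8 ≡ 171 (mod 289)
123^16 ≡ 52 (mod 289)
123^17 ≡ 38 (mod 289)
123^34 ≡ 288 (mod 289)
123^68 ≡ 1 (mod 289) ✓
Hence ord(123) = 68.

68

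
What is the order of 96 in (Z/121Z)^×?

Since 96 ∈ (Z/121Z)^×, its order divides φ(121) = φ(11^2) = 11·(11−1) = 110 = 2 · 5 · 11.
Divisors of 110: 1, 2, 5, 10, 11, 22, 55, 110.
Evaluate successive powers at the divisors of 110:
96^1 ≡ 96
96^2 ≡ 20
96^5 ≡ 43
96^10 ≡ 34
96^11 ≡ 118
96^22 ≡ 9
96^55 ≡ 120
96^110 ≡ 1
The smallest such exponent is 110, so the order of 96 is 110.

110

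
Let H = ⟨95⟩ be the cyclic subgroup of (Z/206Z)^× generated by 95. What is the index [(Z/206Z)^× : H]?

3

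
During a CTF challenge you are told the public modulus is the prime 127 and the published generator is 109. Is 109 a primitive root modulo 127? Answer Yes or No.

Yes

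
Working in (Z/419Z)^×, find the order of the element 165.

418

Since 165 ∈ (Z/419Z)^×, its order divides φ(419) = 419 − 1 = 418 = 2 · 11 · 19.
Divisors of 418: 1, 2, 11, 19, 22, 38, 209, 418.
Check 165^d mod 419 for each divisor in increasing order:
165^1 ≡ 165
165^2 ≡ 409
165^11 ≡ 220
165^19 ≡ 250
165^22 ≡ 215
165^38 ≡ 69
165^209 ≡ 418
165^418 ≡ 1
Therefore the multiplicative order of 165 modulo 419 is 418.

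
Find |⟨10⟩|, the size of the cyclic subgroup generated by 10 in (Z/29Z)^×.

28

ord(10) | φ(29) = 29 − 1 = 28 = 2^2 · 7.
Divisors of 28: 1, 2, 4, 7, 14, 28.
Evaluate successive powers at the divisors of 28:
10^1 ≡ 10 (mod 29)
10^2 ≡ 13 (mod 29)
10^4 ≡ 24 (mod 29)
10^7 ≡ 17 (mod 29)
10^14 ≡ 28 (mod 29)
10^28 ≡ 1 (mod 29) ✓
Hence ord(10) = 28.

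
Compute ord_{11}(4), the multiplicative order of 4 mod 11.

5

The order of 4 must divide φ(11) = 11 − 1 = 10 = 2 · 5.
Divisors of 10: 1, 2, 5, 10.
Test each divisor d:
4^1 ≡ 4 (mod 11)
4^2 ≡ 5 (mod 11)
4^5 ≡ 1 (mod 11) ✓
The smallest such exponent is 5, so the order of 4 is 5.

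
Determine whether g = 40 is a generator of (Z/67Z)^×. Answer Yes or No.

No

φ(67) = 67 − 1 = 66 = 2 · 3 · 11.
It suffices to check that the order of 40 is not a proper divisor of 66: compute 40^(66/q) for q ∈ {2, 3, 11}.
40^33 ≡ 1 (mod 67)  [q = 2: ≡ 1 ✗]
40^22 ≡ 1 (mod 67)  [q = 3: ≡ 1 ✗]
40^6 ≡ 24 (mod 67)  [q = 11: ≢ 1 ✓]
40^33 ≡ 1 shows ord(40) | 33, strictly less than φ(67); not a primitive root.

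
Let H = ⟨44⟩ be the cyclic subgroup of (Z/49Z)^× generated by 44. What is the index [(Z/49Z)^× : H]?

2

By Lagrange's theorem, ord_49(44) divides φ(49) = φ(7^2) = 7·(7−1) = 42 = 2 · 3 · 7.
Divisors of 42: 1, 2, 3, 6, 7, 14, 21, 42.
Test each divisor d:
44^1 ≡ 44 (mod 49)
44^2 ≡ 25 (mod 49)
44^3 ≡ 22 (mod 49)
44^6 ≡ 43 (mod 49)
44^7 ≡ 30 (mod 49)
44^14 ≡ 18 (mod 49)
44^21 ≡ 1 (mod 49) ✓
The order of 44 is 21, so the subgroup it generates has 21 elements.
The index is φ(49) / ord(44) = 42 / 21 = 2.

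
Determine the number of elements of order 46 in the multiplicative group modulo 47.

φ(47) = 47 − 1 = 46 = 2 · 23.
In a cyclic group of order 46, there are φ(d) elements of order d for each divisor d of 46, and zero for non-divisors.
46 = 2 · 23 divides 46, and φ(46) = 22.

22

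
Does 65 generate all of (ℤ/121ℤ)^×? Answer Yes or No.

No

φ(121) = φ(11^2) = 11·(11−1) = 110 = 2 · 5 · 11.
65 is a primitive root mod 121 iff 65^(φ(121)/q) ≢ 1 for every prime q | φ(121), i.e. q ∈ {2, 5, 11}.
65^55 ≡ 120 (mod 121)  [q = 2: ≢ 1 ✓]
65^22 ≡ 1 (mod 121)  [q = 5: ≡ 1 ✗]
65^10 ≡ 67 (mod 121)  [q = 11: ≢ 1 ✓]
Since 65^22 ≡ 1, the order of 65 divides 22 < 110, so 65 is not a primitive root.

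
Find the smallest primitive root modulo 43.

φ(43) = 43 − 1 = 42 = 2 · 3 · 7.
Test candidates g = 2, 3, … against the prime factors q ∈ {2, 3, 7} of φ(43): g is a generator iff g^(42/q) ≢ 1 for every such q.
g = 2: 2^21 ≡ 42; 2^14 ≡ 1 — hits 1, so not a primitive root.
g = 3: 3^21 ≡ 42; 3^14 ≡ 36; 3^6 ≡ 41 — none is 1, so 3 is a primitive root.
The smallest primitive root modulo 43 is 3.

3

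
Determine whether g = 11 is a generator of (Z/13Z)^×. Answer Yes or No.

φ(13) = 13 − 1 = 12 = 2^2 · 3.
11 is a primitive root mod 13 iff 11^(φ(13)/q) ≢ 1 for every prime q | φ(13), i.e. q ∈ {2, 3}.
11^6 ≡ 12 (mod 13)  [q = 2: ≢ 1 ✓]
11^4 ≡ 3 (mod 13)  [q = 3: ≢ 1 ✓]
Every test exponent gives a nontrivial residue, hence 11 generates the full group.

Yes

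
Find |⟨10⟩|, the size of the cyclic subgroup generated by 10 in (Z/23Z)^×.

22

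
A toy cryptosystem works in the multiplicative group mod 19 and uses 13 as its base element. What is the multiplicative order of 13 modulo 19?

Since 13 ∈ (Z/19Z)^×, its order divides φ(19) = 19 − 1 = 18 = 2 · 3^2.
Divisors of 18: 1, 2, 3, 6, 9, 18.
Test each divisor d:
13^1 ≡ 13 (mod 19)
13^2 ≡ 17 (mod 19)
13^3 ≡ 12 (mod 19)
13^6 ≡ 11 (mod 19)
13^9 ≡ 18 (mod 19)
13^18 ≡ 1 (mod 19) ✓
Hence ord(13) = 18.

18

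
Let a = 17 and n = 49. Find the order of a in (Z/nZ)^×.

42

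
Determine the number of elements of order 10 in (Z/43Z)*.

0

φ(43) = 43 − 1 = 42 = 2 · 3 · 7.
In a cyclic group of order 42, there are φ(d) elements of order d for each divisor d of 42, and zero for non-divisors.
Since 10 ∤ 42, the count is 0.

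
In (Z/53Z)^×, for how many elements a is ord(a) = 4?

φ(53) = 53 − 1 = 52 = 2^2 · 13.
(Z/53Z)^× is cyclic (|G| = 52); a cyclic group of order m has exactly φ(d) elements of each order d | m, and none otherwise.
4 = 2^2 divides 52, and φ(4) = 2.

2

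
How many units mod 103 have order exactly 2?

1

φ(103) = 103 − 1 = 102 = 2 · 3 · 17.
In a cyclic group of order 102, there are φ(d) elements of order d for each divisor d of 102, and zero for non-divisors.
2 | 102, and φ(2) = 2 − 1 = 1.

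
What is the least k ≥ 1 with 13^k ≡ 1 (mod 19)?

By Lagrange's theorem, ord_19(13) divides φ(19) = 19 − 1 = 18 = 2 · 3^2.
Divisors of 18: 1, 2, 3, 6, 9, 18.
Test each divisor d:
13^1 ≡ 13 (mod 19)
13^2 ≡ 17 (mod 19)
13^3 ≡ 12 (mod 19)
13^6 ≡ 11 (mod 19)
13^9 ≡ 18 (mod 19)
13^18 ≡ 1 (mod 19) ✓
Therefore the multiplicative order of 13 modulo 19 is 18.

18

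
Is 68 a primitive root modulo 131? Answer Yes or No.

No

φ(131) = 131 − 1 = 130 = 2 · 5 · 13.
68 is a primitive root mod 131 iff 68^(φ(131)/q) ≢ 1 for every prime q | φ(131), i.e. q ∈ {2, 5, 13}.
68^65 ≡ 130 (mod 131)  [q = 2: ≢ 1 ✓]
68^26 ≡ 1 (mod 131)  [q = 5: ≡ 1 ✗]
68^10 ≡ 45 (mod 131)  [q = 13: ≢ 1 ✓]
The check at q = 5 fails, so 68 generates a proper subgroup.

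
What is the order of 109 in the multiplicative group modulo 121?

22

By Lagrange's theorem, ord_121(109) divides φ(121) = φ(11^2) = 11·(11−1) = 110 = 2 · 5 · 11.
Divisors of 110: 1, 2, 5, 10, 11, 22, 55, 110.
Evaluate successive powers at the divisors of 110:
109^1 ≡ 109 (mod 121)
109^2 ≡ 23 (mod 121)
109^5 ≡ 65 (mod 121)
109^10 ≡ 111 (mod 121)
109^11 ≡ 120 (mod 121)
109^22 ≡ 1 (mod 121) ✓
Hence ord(109) = 22.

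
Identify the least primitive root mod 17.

φ(17) = 17 − 1 = 16 = 2^4.
Test candidates g = 2, 3, … against the prime factors q ∈ {2} of φ(17): g is a generator iff g^(16/q) ≢ 1 for every such q.
g = 2: 2^8 ≡ 1 — hits 1, so not a primitive root.
g = 3: 3^8 ≡ 16 — none is 1, so 3 is a primitive root.
So 3 is the smallest generator of (Z/17Z)^×.

3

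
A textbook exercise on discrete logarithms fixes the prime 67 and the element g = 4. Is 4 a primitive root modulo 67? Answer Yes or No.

No

φ(67) = 67 − 1 = 66 = 2 · 3 · 11.
Test 4^(66/q) mod 67 for each prime factor q of 66:
4^33 ≡ 1 (mod 67)  [q = 2: ≡ 1 ✗]
4^22 ≡ 29 (mod 67)  [q = 3: ≢ 1 ✓]
4^6 ≡ 9 (mod 67)  [q = 11: ≢ 1 ✓]
Since 4^33 ≡ 1, the order of 4 divides 33 < 66, so 4 is not a primitive root.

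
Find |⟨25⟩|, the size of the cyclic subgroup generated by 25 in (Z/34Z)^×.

8

ord(25) | φ(34) = φ(2)·φ(17) = 1·16 = 16 = 2^4.
Divisors of 16: 1, 2, 4, 8, 16.
Compute 25^d (mod 34) for the divisors d until we hit 1:
25^1 ≡ 25 (mod 34)
25^2 ≡ 13 (mod 34)
25^4 ≡ 33 (mod 34)
25^8 ≡ 1 (mod 34) ✓
The smallest such exponent is 8, so the order of 25 is 8.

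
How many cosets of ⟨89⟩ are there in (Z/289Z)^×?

By Lagrange's theorem, ord_289(89) divides φ(289) = φ(17^2) = 17·(17−1) = 272 = 2^4 · 17.
Divisors of 272: 1, 2, 4, 8, 16, 17, 34, 68, 136, 272.
Evaluate successive powers at the divisors of 272:
89^1 ≡ 89 (mod 289)
89^2 ≡ 118 (mod 289)
89^4 ≡ 52 (mod 289)
89^8 ≡ 103 (mod 289)
89^16 ≡ 205 (mod 289)
89^17 ≡ 38 (mod 289)
89^34 ≡ 288 (mod 289)
89^68 ≡ 1 (mod 289) ✓
Thus |⟨89⟩| = ord(89) = 68.
The index is φ(289) / ord(89) = 272 / 68 = 4.

4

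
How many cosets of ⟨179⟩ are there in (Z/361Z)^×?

By Lagrange's theorem, ord_361(179) divides φ(361) = φ(19^2) = 19·(19−1) = 342 = 2 · 3^2 · 19.
Divisors of 342: 1, 2, 3, 6, 9, 18, 19, 38, 57, 114, 171, 342.
Check 179^d mod 361 for each divisor in increasing order:
179^1 ≡ 179 (mod 361)
179^2 ≡ 273 (mod 361)
179^3 ≡ 132 (mod 361)
179^6 ≡ 96 (mod 361)
179^9 ≡ 37 (mod 361)
179^18 ≡ 286 (mod 361)
179^19 ≡ 293 (mod 361)
179^38 ≡ 292 (mod 361)
179^57 ≡ 360 (mod 361)
179^114 ≡ 1 (mod 361) ✓
Thus |⟨179⟩| = ord(179) = 114.
Index = |(Z/361Z)^×| / |⟨179⟩| = 342 / 114 = 3.

3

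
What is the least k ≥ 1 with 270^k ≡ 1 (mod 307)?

By Lagrange's theorem, ord_307(270) divides φ(307) = 307 − 1 = 306 = 2 · 3^2 · 17.
Divisors of 306: 1, 2, 3, 6, 9, 17, 18, 34, 51, 102, 153, 306.
Test each divisor d:
270^1 ≡ 270 (mod 307)
270^2 ≡ 141 (mod 307)
270^3 ≡ 2 (mod 307)
270^6 ≡ 4 (mod 307)
270^9 ≡ 8 (mod 307)
270^17 ≡ 214 (mod 307)
270^18 ≡ 64 (mod 307)
270^34 ≡ 53 (mod 307)
270^51 ≡ 290 (mod 307)
270^102 ≡ 289 (mod 307)
270^153 ≡ 306 (mod 307)
270^306 ≡ 1 (mod 307) ✓
Hence ord(270) = 306.

306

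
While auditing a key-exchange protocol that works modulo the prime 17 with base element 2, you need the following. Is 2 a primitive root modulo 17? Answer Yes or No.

φ(17) = 17 − 1 = 16 = 2^4.
It suffices to check that the order of 2 is not a proper divisor of 16: compute 2^(16/q) for q ∈ {2}.
2^8 ≡ 1 (mod 17)  [q = 2: ≡ 1 ✗]
The check at q = 2 fails, so 2 generates a proper subgroup.

No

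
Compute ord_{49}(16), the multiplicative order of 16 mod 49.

By Lagrange's theorem, ord_49(16) divides φ(49) = φ(7^2) = 7·(7−1) = 42 = 2 · 3 · 7.
Divisors of 42: 1, 2, 3, 6, 7, 14, 21, 42.
Test each divisor d:
16^1 ≡ 16 (mod 49)
16^2 ≡ 11 (mod 49)
16^3 ≡ 29 (mod 49)
16^6 ≡ 8 (mod 49)
16^7 ≡ 30 (mod 49)
16^14 ≡ 18 (mod 49)
16^21 ≡ 1 (mod 49) ✓
Hence ord(16) = 21.

21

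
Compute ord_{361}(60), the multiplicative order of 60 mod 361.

342

Since 60 ∈ (Z/361Z)^×, its order divides φ(361) = φ(19^2) = 19·(19−1) = 342 = 2 · 3^2 · 19.
Divisors of 342: 1, 2, 3, 6, 9, 18, 19, 38, 57, 114, 171, 342.
Compute 60^d (mod 361) for the divisors d until we hit 1:
60^1 ≡ 60 (mod 361)
60^2 ≡ 351 (mod 361)
60^3 ≡ 122 (mod 361)
60^6 ≡ 83 (mod 361)
60^9 ≡ 18 (mod 361)
60^18 ≡ 324 (mod 361)
60^19 ≡ 307 (mod 361)
60^38 ≡ 28 (mod 361)
60^57 ≡ 293 (mod 361)
60^114 ≡ 292 (mod 361)
60^171 ≡ 360 (mod 361)
60^342 ≡ 1 (mod 361) ✓
Therefore the multiplicative order of 60 modulo 361 is 342.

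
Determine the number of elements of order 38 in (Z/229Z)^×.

φ(229) = 229 − 1 = 228 = 2^2 · 3 · 19.
Since (Z/229Z)^× is cyclic of order 228, the number of elements of order d is φ(d) when d | 228 and 0 otherwise.
38 = 2 · 19 divides 228, and φ(38) = 18.

18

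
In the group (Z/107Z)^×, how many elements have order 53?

52

φ(107) = 107 − 1 = 106 = 2 · 53.
(Z/107Z)^× is cyclic (|G| = 106); a cyclic group of order m has exactly φ(d) elements of each order d | m, and none otherwise.
53 | 106, and φ(53) = 53 − 1 = 52.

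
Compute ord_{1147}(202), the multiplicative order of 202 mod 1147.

ord(202) | φ(1147) = φ(31·37) = (31−1)·(37−1) = 30·36 = 1080 = 2^3 · 3^3 · 5.
Divisors of 1080: 1, 2, 3, 4, 5, 6, 8, 9, 10, 12, 15, 18, 20, 24, 27, 30, 36, 40, 45, 54, 60, 72, 90, 108, 120, 135, 180, 216, 270, 360, 540, 1080.
Check 202^d mod 1147 for each divisor in increasing order:
202^1 ≡ 202
202^2 ≡ 659
202^3 ≡ 66
202^4 ≡ 715
202^5 ≡ 1055
202^6 ≡ 915
202^8 ≡ 810
202^9 ≡ 746
202^10 ≡ 435
202^12 ≡ 1062
202^15 ≡ 125
202^18 ≡ 221
202^20 ≡ 1117
202^24 ≡ 343
202^27 ≡ 845
202^30 ≡ 714
202^36 ≡ 667
202^40 ≡ 900
202^45 ≡ 931
202^54 ≡ 591
202^60 ≡ 528
202^72 ≡ 1000
202^90 ≡ 776
202^108 ≡ 593
202^120 ≡ 63
202^135 ≡ 993
202^180 ≡ 1
The smallest such exponent is 180, so the order of 202 is 180.

180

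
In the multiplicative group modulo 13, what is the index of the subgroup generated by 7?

1

By Lagrange's theorem, ord_13(7) divides φ(13) = 13 − 1 = 12 = 2^2 · 3.
Divisors of 12: 1, 2, 3, 4, 6, 12.
Compute 7^d (mod 13) for the divisors d until we hit 1:
7^1 ≡ 7 (mod 13)
7^2 ≡ 10 (mod 13)
7^3 ≡ 5 (mod 13)
7^4 ≡ 9 (mod 13)
7^6 ≡ 12 (mod 13)
7^12 ≡ 1 (mod 13) ✓
So ord_13(7) = 12, hence |⟨7⟩| = 12.
[(Z/13Z)^× : ⟨7⟩] = 12/12 = 1.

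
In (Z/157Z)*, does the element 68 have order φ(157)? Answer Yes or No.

No

φ(157) = 157 − 1 = 156 = 2^2 · 3 · 13.
It suffices to check that the order of 68 is not a proper divisor of 156: compute 68^(156/q) for q ∈ {2, 3, 13}.
68^78 ≡ 1 (mod 157)  [q = 2: ≡ 1 ✗]
68^52 ≡ 12 (mod 157)  [q = 3: ≢ 1 ✓]
68^12 ≡ 46 (mod 157)  [q = 13: ≢ 1 ✓]
Since 68^78 ≡ 1, the order of 68 divides 78 < 156, so 68 is not a primitive root.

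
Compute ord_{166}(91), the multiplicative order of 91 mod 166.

82

The order of 91 must divide φ(166) = φ(2)·φ(83) = 1·82 = 82 = 2 · 41.
Divisors of 82: 1, 2, 41, 82.
Compute 91^d (mod 166) for the divisors d until we hit 1:
91^1 ≡ 91 (mod 166)
91^2 ≡ 147 (mod 166)
91^41 ≡ 165 (mod 166)
91^82 ≡ 1 (mod 166) ✓
Hence ord(91) = 82.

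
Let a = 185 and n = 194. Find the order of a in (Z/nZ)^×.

24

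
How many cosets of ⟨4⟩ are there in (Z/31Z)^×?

ord(4) | φ(31) = 31 − 1 = 30 = 2 · 3 · 5.
Divisors of 30: 1, 2, 3, 5, 6, 10, 15, 30.
Evaluate successive powers at the divisors of 30:
4^1 ≡ 4
4^2 ≡ 16
4^3 ≡ 2
4^5 ≡ 1
So ord_31(4) = 5, hence |⟨4⟩| = 5.
Index = |(Z/31Z)^×| / |⟨4⟩| = 30 / 5 = 6.

6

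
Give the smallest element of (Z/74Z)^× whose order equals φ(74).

φ(74) = φ(2)·φ(37) = 1·36 = 36 = 2^2 · 3^2.
Test candidates g = 2, 3, … against the prime factors q ∈ {2, 3} of φ(74): g is a generator iff g^(36/q) ≢ 1 for every such q.
g = 2: gcd(2, 74) = 2 > 1, not a unit — skip.
g = 3: 3^18 ≡ 1 — hits 1, so not a primitive root.
g = 4: gcd(4, 74) = 2 > 1, not a unit — skip.
g = 5: 5^18 ≡ 73; 5^12 ≡ 47 — none is 1, so 5 is a primitive root.
Hence the least primitive root of 74 is 5.

5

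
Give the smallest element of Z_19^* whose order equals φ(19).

φ(19) = 19 − 1 = 18 = 2 · 3^2.
g is a primitive root iff g^(18/q) ≢ 1 (mod 19) for each prime q ∈ {2, 3}.
g = 2: 2^9 ≡ 18; 2^6 ≡ 7 — none is 1, so 2 is a primitive root.
Hence the least primitive root of 19 is 2.

2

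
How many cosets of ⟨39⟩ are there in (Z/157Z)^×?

12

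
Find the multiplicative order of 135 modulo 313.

The order of 135 must divide φ(313) = 313 − 1 = 312 = 2^3 · 3 · 13.
Divisors of 312: 1, 2, 3, 4, 6, 8, 12, 13, 24, 26, 39, 52, 78, 104, 156, 312.
Check 135^d mod 313 for each divisor in increasing order:
135^1 ≡ 135
135^2 ≡ 71
135^3 ≡ 195
135^4 ≡ 33
135^6 ≡ 152
135^8 ≡ 150
135^12 ≡ 255
135^13 ≡ 308
135^24 ≡ 234
135^26 ≡ 25
135^39 ≡ 188
135^52 ≡ 312
135^78 ≡ 288
135^104 ≡ 1
The smallest such exponent is 104, so the order of 135 is 104.

104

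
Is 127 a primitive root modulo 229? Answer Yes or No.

φ(229) = 229 − 1 = 228 = 2^2 · 3 · 19.
It suffices to check that the order of 127 is not a proper divisor of 228: compute 127^(228/q) for q ∈ {2, 3, 19}.
127^114 ≡ 228 (mod 229)  [q = 2: ≢ 1 ✓]
127^76 ≡ 134 (mod 229)  [q = 3: ≢ 1 ✓]
127^12 ≡ 218 (mod 229)  [q = 19: ≢ 1 ✓]
None equal 1, so ord_229(127) = 228: 127 is a primitive root.

Yes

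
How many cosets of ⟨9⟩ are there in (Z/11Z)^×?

By Lagrange's theorem, ord_11(9) divides φ(11) = 11 − 1 = 10 = 2 · 5.
Divisors of 10: 1, 2, 5, 10.
Compute 9^d (mod 11) for the divisors d until we hit 1:
9^1 ≡ 9
9^2 ≡ 4
9^5 ≡ 1
The order of 9 is 5, so the subgroup it generates has 5 elements.
The index is φ(11) / ord(9) = 10 / 5 = 2.

2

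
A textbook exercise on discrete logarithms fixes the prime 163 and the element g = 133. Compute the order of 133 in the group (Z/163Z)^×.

9

ord(133) | φ(163) = 163 − 1 = 162 = 2 · 3^4.
Divisors of 162: 1, 2, 3, 6, 9, 18, 27, 54, 81, 162.
Test each divisor d:
133^1 ≡ 133 (mod 163)
133^2 ≡ 85 (mod 163)
133^3 ≡ 58 (mod 163)
133^6 ≡ 104 (mod 163)
133^9 ≡ 1 (mod 163) ✓
So ord_163(133) = 9.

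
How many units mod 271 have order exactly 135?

72

φ(271) = 271 − 1 = 270 = 2 · 3^3 · 5.
(Z/271Z)^× is cyclic (|G| = 270); a cyclic group of order m has exactly φ(d) elements of each order d | m, and none otherwise.
135 = 3^3 · 5 divides 270, and φ(135) = 72.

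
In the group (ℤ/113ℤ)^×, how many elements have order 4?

2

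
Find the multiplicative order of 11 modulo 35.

By Lagrange's theorem, ord_35(11) divides φ(35) = φ(5·7) = (5−1)·(7−1) = 4·6 = 24 = 2^3 · 3.
Divisors of 24: 1, 2, 3, 4, 6, 8, 12, 24.
Test each divisor d:
11^1 ≡ 11 (mod 35)
11^2 ≡ 16 (mod 35)
11^3 ≡ 1 (mod 35) ✓
So ord_35(11) = 3.

3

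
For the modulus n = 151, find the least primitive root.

φ(151) = 151 − 1 = 150 = 2 · 3 · 5^2.
Test candidates g = 2, 3, … against the prime factors q ∈ {2, 3, 5} of φ(151): g is a generator iff g^(150/q) ≢ 1 for every such q.
g = 2: 2^75 ≡ 1 — hits 1, so not a primitive root.
g = 3: 3^75 ≡ 150; 3^50 ≡ 1 — hits 1, so not a primitive root.
g = 4: 4^75 ≡ 1 — hits 1, so not a primitive root.
g = 5: 5^75 ≡ 1 — hits 1, so not a primitive root.
g = 6: 6^75 ≡ 150; 6^50 ≡ 32; 6^30 ≡ 59 — none is 1, so 6 is a primitive root.
So 6 is the smallest generator of (Z/151Z)^×.

6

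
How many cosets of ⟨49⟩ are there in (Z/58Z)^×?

By Lagrange's theorem, ord_58(49) divides φ(58) = φ(2)·φ(29) = 1·28 = 28 = 2^2 · 7.
Divisors of 28: 1, 2, 4, 7, 14, 28.
Check 49^d mod 58 for each divisor in increasing order:
49^1 ≡ 49 (mod 58)
49^2 ≡ 23 (mod 58)
49^4 ≡ 7 (mod 58)
49^7 ≡ 1 (mod 58) ✓
So ord_58(49) = 7, hence |⟨49⟩| = 7.
[(Z/58Z)^× : ⟨49⟩] = 28/7 = 4.

4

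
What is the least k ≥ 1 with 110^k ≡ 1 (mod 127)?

126

ord(110) | φ(127) = 127 − 1 = 126 = 2 · 3^2 · 7.
Divisors of 126: 1, 2, 3, 6, 7, 9, 14, 18, 21, 42, 63, 126.
Test each divisor d:
110^1 ≡ 110 (mod 127)
110^2 ≡ 35 (mod 127)
110^3 ≡ 40 (mod 127)
110^6 ≡ 76 (mod 127)
110^7 ≡ 105 (mod 127)
110^9 ≡ 119 (mod 127)
110^14 ≡ 103 (mod 127)
110^18 ≡ 64 (mod 127)
110^21 ≡ 20 (mod 127)
110^42 ≡ 19 (mod 127)
110^63 ≡ 126 (mod 127)
110^126 ≡ 1 (mod 127) ✓
Hence ord(110) = 126.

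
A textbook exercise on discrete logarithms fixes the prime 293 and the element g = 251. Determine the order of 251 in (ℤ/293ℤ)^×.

292

The order of 251 must divide φ(293) = 293 − 1 = 292 = 2^2 · 73.
Divisors of 292: 1, 2, 4, 73, 146, 292.
Evaluate successive powers at the divisors of 292:
251^1 ≡ 251 (mod 293)
251^2 ≡ 6 (mod 293)
251^4 ≡ 36 (mod 293)
251^73 ≡ 138 (mod 293)
251^146 ≡ 292 (mod 293)
251^292 ≡ 1 (mod 293) ✓
So ord_293(251) = 292.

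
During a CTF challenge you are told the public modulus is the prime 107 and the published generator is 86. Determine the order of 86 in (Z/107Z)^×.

53

ord(86) | φ(107) = 107 − 1 = 106 = 2 · 53.
Divisors of 106: 1, 2, 53, 106.
Test each divisor d:
86^1 ≡ 86 (mod 107)
86^2 ≡ 13 (mod 107)
86^53 ≡ 1 (mod 107) ✓
Therefore the multiplicative order of 86 modulo 107 is 53.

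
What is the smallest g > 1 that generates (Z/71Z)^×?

7

φ(71) = 71 − 1 = 70 = 2 · 5 · 7.
Test candidates g = 2, 3, … against the prime factors q ∈ {2, 5, 7} of φ(71): g is a generator iff g^(70/q) ≢ 1 for every such q.
g = 2: 2^35 ≡ 1 — hits 1, so not a primitive root.
g = 3: 3^35 ≡ 1 — hits 1, so not a primitive root.
g = 4: 4^35 ≡ 1 — hits 1, so not a primitive root.
g = 5: 5^35 ≡ 1 — hits 1, so not a primitive root.
g = 6: 6^35 ≡ 1 — hits 1, so not a primitive root.
g = 7: 7^35 ≡ 70; 7^14 ≡ 54; 7^10 ≡ 45 — none is 1, so 7 is a primitive root.
Hence the least primitive root of 71 is 7.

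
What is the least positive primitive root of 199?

φ(199) = 199 − 1 = 198 = 2 · 3^2 · 11.
g is a primitive root iff g^(198/q) ≢ 1 (mod 199) for each prime q ∈ {2, 3, 11}.
g = 2: 2^99 ≡ 1 — hits 1, so not a primitive root.
g = 3: 3^99 ≡ 198; 3^66 ≡ 106; 3^18 ≡ 125 — none is 1, so 3 is a primitive root.
Hence the least primitive root of 199 is 3.

3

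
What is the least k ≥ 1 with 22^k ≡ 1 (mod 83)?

By Lagrange's theorem, ord_83(22) divides φ(83) = 83 − 1 = 82 = 2 · 41.
Divisors of 82: 1, 2, 41, 82.
Compute 22^d (mod 83) for the divisors d until we hit 1:
22^1 ≡ 22 (mod 83)
22^2 ≡ 69 (mod 83)
22^41 ≡ 82 (mod 83)
22^82 ≡ 1 (mod 83) ✓
Therefore the multiplicative order of 22 modulo 83 is 82.

82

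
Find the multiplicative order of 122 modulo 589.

Since 122 ∈ (Z/589Z)^×, its order divides φ(589) = φ(19·31) = (19−1)·(31−1) = 18·30 = 540 = 2^2 · 3^3 · 5.
Divisors of 540: 1, 2, 3, 4, 5, 6, 9, 10, 12, 15, 18, 20, 27, 30, 36, 45, 54, 60, 90, 108, 135, 180, 270, 540.
Compute 122^d (mod 589) for the divisors d until we hit 1:
122^1 ≡ 122
122^2 ≡ 159
122^3 ≡ 550
122^4 ≡ 543
122^5 ≡ 278
122^6 ≡ 343
122^9 ≡ 170
122^10 ≡ 125
122^12 ≡ 438
122^15 ≡ 588
122^18 ≡ 39
122^20 ≡ 311
122^27 ≡ 151
122^30 ≡ 1
The smallest such exponent is 30, so the order of 122 is 30.

30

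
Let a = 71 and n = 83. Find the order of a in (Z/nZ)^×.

82

ord(71) | φ(83) = 83 − 1 = 82 = 2 · 41.
Divisors of 82: 1, 2, 41, 82.
Evaluate successive powers at the divisors of 82:
71^1 ≡ 71 (mod 83)
71^2 ≡ 61 (mod 83)
71^41 ≡ 82 (mod 83)
71^82 ≡ 1 (mod 83) ✓
Therefore the multiplicative order of 71 modulo 83 is 82.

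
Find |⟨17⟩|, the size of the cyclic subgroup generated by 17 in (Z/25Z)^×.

ord(17) | φ(25) = φ(5^2) = 5·(5−1) = 20 = 2^2 · 5.
Divisors of 20: 1, 2, 4, 5, 10, 20.
Test each divisor d:
17^1 ≡ 17
17^2 ≡ 14
17^4 ≡ 21
17^5 ≡ 7
17^10 ≡ 24
17^20 ≡ 1
Hence ord(17) = 20.

20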